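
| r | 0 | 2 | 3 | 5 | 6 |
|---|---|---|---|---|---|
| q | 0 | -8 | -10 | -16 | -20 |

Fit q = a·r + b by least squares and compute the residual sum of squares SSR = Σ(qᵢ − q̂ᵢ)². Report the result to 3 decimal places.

SSR = 1.789

With design matrix A, AᵀA = [[74, 16]; [16, 5]] and Aᵀq = [-246, -54]ᵀ.
Δ = 74·5 − 16² = 114.
a = ((-246)·5 − 16·(-54))/114 = -61/19; b = (74·(-54) − 16·(-246))/114 = -10/19.
Residuals: 10/19, -20/19, 3/19, 11/19, -4/19; SSR = 34/19.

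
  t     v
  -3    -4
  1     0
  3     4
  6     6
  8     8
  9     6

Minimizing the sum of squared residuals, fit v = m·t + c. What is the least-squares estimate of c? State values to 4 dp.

c = -0.4359

Compute the Gram sums: Σt·t = 200, Σt = 24, Σ1 = 6.
Right-hand side: Σt·v = 178, Σv = 20.
det = 200·6 − 24² = 624.
m = (178·6 − 24·20)/624 = 49/52; c = (200·20 − 24·178)/624 = -17/39.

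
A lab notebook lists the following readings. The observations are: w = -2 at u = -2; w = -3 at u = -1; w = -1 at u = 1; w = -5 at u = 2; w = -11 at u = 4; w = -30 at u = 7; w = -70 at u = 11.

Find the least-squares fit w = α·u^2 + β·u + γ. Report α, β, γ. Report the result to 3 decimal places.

α = -0.537, β = -0.332, γ = -1.351

Normal-equation sums: Σu^2·u^2 = 17332, Σu^2·u = 1738, Σu^2 = 196, Σu·u = 196, Σu = 22, Σ1 = 7.
And Σu^2·w = -10148, Σu·w = -1028, Σw = -122.
So AᵀA·[α, β, γ]ᵀ = Aᵀw: [[17332, 1738, 196]; [1738, 196, 22]; [196, 22, 7]]·[α, β, γ]ᵀ = [-10148, -1028, -122]ᵀ.
Solving the 3×3 system (Gaussian elimination) gives α = -25432/47369, β = -2250/6767, γ = -63978/47369.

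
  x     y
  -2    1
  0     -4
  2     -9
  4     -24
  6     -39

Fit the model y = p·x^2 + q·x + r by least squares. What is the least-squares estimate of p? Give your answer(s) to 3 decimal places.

With design matrix M, MᵀM = [[1584, 280, 60]; [280, 60, 10]; [60, 10, 5]] and Mᵀy = [-1820, -350, -75]ᵀ.
Inverting the 3×3 Gram matrix, [p, q, r]ᵀ = [-15/28, -20/7, -20/7]ᵀ.

p = -0.536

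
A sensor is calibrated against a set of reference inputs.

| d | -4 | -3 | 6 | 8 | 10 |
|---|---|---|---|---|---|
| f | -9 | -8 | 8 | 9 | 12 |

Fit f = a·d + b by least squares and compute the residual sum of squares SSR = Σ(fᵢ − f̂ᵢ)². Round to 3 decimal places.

The normal equations are: 225·a + 17·b = 300;  17·a + 5·b = 12.
Eliminating b: 5·(row 1) − 17·(row 2) gives 836·a = 5·300 − 17·12 = 1296, so a = 324/209.
Then b = (12 − 17·(324/209))/5 = -600/209.
Residuals: 15/209, -100/209, 328/209, -111/209, -12/19; SSR = 706/209.

SSR = 3.378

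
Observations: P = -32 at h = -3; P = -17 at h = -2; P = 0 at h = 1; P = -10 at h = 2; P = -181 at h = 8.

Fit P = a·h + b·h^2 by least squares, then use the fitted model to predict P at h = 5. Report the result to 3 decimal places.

P̂ = -67.470

Compute the Gram sums: Σh·h = 82, Σh·h^2 = 486, Σh^2·h^2 = 4210.
Moment sums: Σh·P = -1338, Σh^2·P = -11980.
Determinant 82·4210 − 486² = 109024.
a = ((-1338)·4210 − 486·(-11980))/109024 = 47325/27256; b = (82·(-11980) − 486·(-1338))/109024 = -83023/27256.
At h = 5: P̂ = (47325/27256)·(5) + (-83023/27256)·(25) = -919475/13628.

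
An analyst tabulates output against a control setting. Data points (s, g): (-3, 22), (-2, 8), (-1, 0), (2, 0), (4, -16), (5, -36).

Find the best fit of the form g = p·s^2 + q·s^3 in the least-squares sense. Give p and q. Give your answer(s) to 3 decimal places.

p = 0.973, q = -0.485

Setting ∂/∂p … = 0 gives: 995·p + 3905·q = -926;  3905·p + 20579·q = -6182.
Determinant 995·20579 − 3905² = 5227080.
p = ((-926)·20579 − 3905·(-6182))/5227080 = 423713/435590; q = (995·(-6182) − 3905·(-926))/5227080 = -42251/87118.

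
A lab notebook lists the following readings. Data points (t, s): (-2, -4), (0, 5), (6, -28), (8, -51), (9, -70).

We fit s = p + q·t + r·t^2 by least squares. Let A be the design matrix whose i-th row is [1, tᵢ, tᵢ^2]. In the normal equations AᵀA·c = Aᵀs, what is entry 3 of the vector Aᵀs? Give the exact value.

Entry 3 ↔ basis t^2, so (Aᵀs)_{3} = Σᵢ (t^2)·sᵢ = (4)·(-4) + (0)·(5) + (36)·(-28) + (64)·(-51) + (81)·(-70) = -9958.

-9958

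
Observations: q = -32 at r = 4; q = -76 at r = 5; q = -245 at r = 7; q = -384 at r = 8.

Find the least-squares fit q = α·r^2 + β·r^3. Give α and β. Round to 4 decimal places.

The normal system XᵀX·[α, β]ᵀ = Xᵀq is [[7378, 53724]; [53724, 399514]]·[α, β]ᵀ = [-38993, -292191]ᵀ.
Δ = 7378·399514 − 53724² = 61346116.
α = ((-38993)·399514 − 53724·(-292191))/61346116 = 59709941/30673058; β = (7378·(-292191) − 53724·(-38993))/61346116 = -30462633/30673058.

α = 1.9467, β = -0.9931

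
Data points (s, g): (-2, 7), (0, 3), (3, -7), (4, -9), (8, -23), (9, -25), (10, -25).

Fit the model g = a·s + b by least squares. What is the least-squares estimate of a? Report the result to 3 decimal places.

a = -2.888

From the data, Σs·s = 274, Σs = 32, Σ1 = 7.
For Aᵀg: Σs·g = -730, Σg = -79.
So AᵀA·[a, b]ᵀ = Aᵀg: [[274, 32]; [32, 7]]·[a, b]ᵀ = [-730, -79]ᵀ.
det = 274·7 − 32² = 894.
a = ((-730)·7 − 32·(-79))/894 = -1291/447; b = (274·(-79) − 32·(-730))/894 = 857/447.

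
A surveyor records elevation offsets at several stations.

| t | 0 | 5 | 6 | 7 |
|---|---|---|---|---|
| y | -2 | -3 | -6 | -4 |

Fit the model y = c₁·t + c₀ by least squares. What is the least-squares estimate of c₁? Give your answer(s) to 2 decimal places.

Entries of MᵀM: Σt·t = 110, Σt = 18, Σ1 = 4.
For Mᵀy: Σt·y = -79, Σy = -15.
So MᵀM·[c₁, c₀]ᵀ = Mᵀy: [[110, 18]; [18, 4]]·[c₁, c₀]ᵀ = [-79, -15]ᵀ.
Determinant 110·4 − 18² = 116.
c₁ = ((-79)·4 − 18·(-15))/116 = -23/58; c₀ = (110·(-15) − 18·(-79))/116 = -57/29.

c₁ = -0.40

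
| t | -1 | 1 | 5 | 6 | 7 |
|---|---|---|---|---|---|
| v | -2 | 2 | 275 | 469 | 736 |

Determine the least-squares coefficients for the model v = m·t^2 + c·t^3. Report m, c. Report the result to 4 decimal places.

The normal system AᵀA·[m, c]ᵀ = Aᵀv is [[4324, 27708]; [27708, 179932]]·[m, c]ᵀ = [59823, 388131]ᵀ.
Determinant 4324·179932 − 27708² = 10292704.
m = (59823·179932 − 27708·388131)/10292704 = 608643/643294; c = (4324·388131 − 27708·59823)/10292704 = 2587845/1286588.

m = 0.9461, c = 2.0114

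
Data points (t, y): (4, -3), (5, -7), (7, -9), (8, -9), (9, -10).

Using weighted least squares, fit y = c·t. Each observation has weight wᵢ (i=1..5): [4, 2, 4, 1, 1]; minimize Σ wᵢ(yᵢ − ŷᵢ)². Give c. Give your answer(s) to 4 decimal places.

c = -1.1692

Sums needed: Σwᵢ·t·t = 455.
Right-hand side: Σwᵢ·t·y = -532.
MᵀWM·[c]ᵀ = MᵀWy becomes [[455]]·[c]ᵀ = [-532]ᵀ.
Hence c = -532 / 455 ≈ -1.16923.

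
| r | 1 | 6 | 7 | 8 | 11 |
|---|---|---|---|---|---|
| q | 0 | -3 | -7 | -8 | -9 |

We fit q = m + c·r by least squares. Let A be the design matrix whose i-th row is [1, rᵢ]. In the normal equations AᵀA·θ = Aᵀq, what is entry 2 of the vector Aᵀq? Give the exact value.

Entry 2 ↔ basis r, so (Aᵀq)_{2} = Σᵢ (r)·qᵢ = (1)·(0) + (6)·(-3) + (7)·(-7) + (8)·(-8) + (11)·(-9) = -230.

-230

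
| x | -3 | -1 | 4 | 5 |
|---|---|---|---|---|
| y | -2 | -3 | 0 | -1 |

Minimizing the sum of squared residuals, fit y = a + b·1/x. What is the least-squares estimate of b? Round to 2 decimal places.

From the data, Σ1 = 4, Σ1/x = -53/60, Σ1/x·1/x = 4369/3600.
For Mᵀy: Σy = -6, Σ1/x·y = 52/15.
Determinant 4·(4369/3600) − (-53/60)² = 4889/1200.
a = ((-6)·(4369/3600) − (-53/60)·(52/15))/(4889/1200) = -15190/14667; b = (4·(52/15) − (-53/60)·(-6))/(4889/1200) = 10280/4889.

b = 2.10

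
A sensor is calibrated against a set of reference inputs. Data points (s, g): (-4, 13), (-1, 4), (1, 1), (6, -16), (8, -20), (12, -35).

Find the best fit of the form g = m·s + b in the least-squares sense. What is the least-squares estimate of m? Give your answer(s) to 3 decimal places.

m = -2.960

Normal-equation sums: Σs·s = 262, Σs = 22, Σ1 = 6.
And Σs·g = -731, Σg = -53.
Normal equations: [[262, 22]; [22, 6]]·[m, b]ᵀ = [-731, -53]ᵀ.
det = 262·6 − 22² = 1088.
m = ((-731)·6 − 22·(-53))/1088 = -805/272; b = (262·(-53) − 22·(-731))/1088 = 549/272.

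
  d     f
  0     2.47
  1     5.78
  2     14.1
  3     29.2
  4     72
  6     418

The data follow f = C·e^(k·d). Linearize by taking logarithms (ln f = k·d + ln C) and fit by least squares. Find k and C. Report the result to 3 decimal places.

k = 0.851, C = 2.452

Taking logs, ln f = k·d + ln C, so regress ln f on d.
Σd = 16.0000, Σ(d)² = 66.0000, Σln f = 18.9911, Σd·ln f = 70.4888.
Equations: 66.0000·k + 16.0000·ln C = 70.4888;  16.0000·k + 6·ln C = 18.9911.
Solving (det = 140.0000): k = 0.85054, ln C = 0.89709, so C = exp(0.89709) = 2.45245.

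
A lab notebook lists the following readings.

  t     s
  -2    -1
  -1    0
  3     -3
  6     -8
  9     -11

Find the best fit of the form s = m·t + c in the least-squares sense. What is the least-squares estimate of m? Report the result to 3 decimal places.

Sums needed: Σt·t = 131, Σt = 15, Σ1 = 5.
And Σt·s = -154, Σs = -23.
det = 131·5 − 15² = 430.
m = ((-154)·5 − 15·(-23))/430 = -85/86; c = (131·(-23) − 15·(-154))/430 = -703/430.

m = -0.988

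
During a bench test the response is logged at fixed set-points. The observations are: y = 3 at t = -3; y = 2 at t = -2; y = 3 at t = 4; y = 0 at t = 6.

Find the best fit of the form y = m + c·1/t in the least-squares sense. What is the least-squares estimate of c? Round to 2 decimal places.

The normal system MᵀM·[m, c]ᵀ = Mᵀy is [[4, -5/12]; [-5/12, 65/144]]·[m, c]ᵀ = [8, -5/4]ᵀ.
Δ = 4·(65/144) − (-5/12)² = 235/144.
m = (8·(65/144) − (-5/12)·(-5/4))/(235/144) = 89/47; c = (4·(-5/4) − (-5/12)·8)/(235/144) = -48/47.

c = -1.02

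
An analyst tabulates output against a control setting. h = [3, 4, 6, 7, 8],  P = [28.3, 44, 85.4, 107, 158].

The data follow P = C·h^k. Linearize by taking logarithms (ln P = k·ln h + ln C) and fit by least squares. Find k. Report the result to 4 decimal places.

k = 1.6906

Linearized form: ln P = k·ln h + ln C. From the 5 transformed points,
AᵀA = [[14.4498, 8.3020]; [8.3020, 5]], rhs = [36.5074, 21.3098]ᵀ  (here Σln h = 8.3020, Σ(ln h)² = 14.4498, Σln P = 21.3098, Σln h·ln P = 36.5074).
Solving (det = 3.3255): k = 1.69064, ln C = 1.45482.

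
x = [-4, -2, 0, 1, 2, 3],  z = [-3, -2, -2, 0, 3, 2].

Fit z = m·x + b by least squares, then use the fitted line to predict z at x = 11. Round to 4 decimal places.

ẑ = 8.7255

The normal system AᵀA·[m, b]ᵀ = Aᵀz is [[34, 0]; [0, 6]]·[m, b]ᵀ = [28, -2]ᵀ.
Eliminating b: 6·(row 1) − 0·(row 2) gives 204·m = 6·28 − 0·(-2) = 168, so m = 14/17.
Then b = ((-2) − 0·(14/17))/6 = -1/3.
At x = 11: ẑ = (14/17)·(11) + (-1/3)·(1) = 445/51.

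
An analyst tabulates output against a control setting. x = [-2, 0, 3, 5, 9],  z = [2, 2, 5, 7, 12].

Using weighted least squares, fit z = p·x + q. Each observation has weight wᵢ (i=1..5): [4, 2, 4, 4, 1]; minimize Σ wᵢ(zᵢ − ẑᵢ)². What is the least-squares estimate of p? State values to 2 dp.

Entries of AᵀWA: Σwᵢ·x·x = 233, Σwᵢ·x = 33, Σwᵢ·1 = 15.
And Σwᵢ·x·z = 292, Σwᵢ·z = 72.
AᵀWA·[p, q]ᵀ = AᵀWz becomes [[233, 33]; [33, 15]]·[p, q]ᵀ = [292, 72]ᵀ.
Eliminating q: 15·(row 1) − 33·(row 2) gives 2406·p = 15·292 − 33·72 = 2004, so p = 334/401.
Then q = (72 − 33·(334/401))/15 = 1190/401.

p = 0.83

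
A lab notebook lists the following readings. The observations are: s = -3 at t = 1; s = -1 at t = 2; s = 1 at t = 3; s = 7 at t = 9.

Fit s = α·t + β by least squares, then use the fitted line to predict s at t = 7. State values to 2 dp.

Normal-equation sums: Σt·t = 95, Σt = 15, Σ1 = 4.
Moment sums: Σt·s = 61, Σs = 4.
Normal equations: [[95, 15]; [15, 4]]·[α, β]ᵀ = [61, 4]ᵀ.
det = 95·4 − 15² = 155.
α = (61·4 − 15·4)/155 = 184/155; β = (95·4 − 15·61)/155 = -107/31.
At t = 7: ŝ = (184/155)·(7) + (-107/31)·(1) = 753/155.

ŝ = 4.86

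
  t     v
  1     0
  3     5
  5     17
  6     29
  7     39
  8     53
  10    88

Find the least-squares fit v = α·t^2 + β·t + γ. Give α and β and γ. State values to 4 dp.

α = 1.0611, β = -1.9286, γ = 0.9684

Sums needed: Σt^2·t^2 = 18500, Σt^2·t = 2224, Σt^2 = 284, Σt·t = 284, Σt = 40, Σ1 = 7.
And Σt^2·v = 15617, Σt·v = 1851, Σv = 231.
Row-reducing yields α = 47153/44436, β = -85699/44436, γ = 3586/3703.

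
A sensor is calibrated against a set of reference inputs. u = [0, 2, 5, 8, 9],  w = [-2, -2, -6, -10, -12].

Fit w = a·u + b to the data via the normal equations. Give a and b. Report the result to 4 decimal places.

a = -1.1633, b = -0.8163

Sums needed: Σu·u = 174, Σu = 24, Σ1 = 5.
And Σu·w = -222, Σw = -32.
So MᵀM·[a, b]ᵀ = Mᵀw: [[174, 24]; [24, 5]]·[a, b]ᵀ = [-222, -32]ᵀ.
Δ = 174·5 − 24² = 294.
a = ((-222)·5 − 24·(-32))/294 = -57/49; b = (174·(-32) − 24·(-222))/294 = -40/49.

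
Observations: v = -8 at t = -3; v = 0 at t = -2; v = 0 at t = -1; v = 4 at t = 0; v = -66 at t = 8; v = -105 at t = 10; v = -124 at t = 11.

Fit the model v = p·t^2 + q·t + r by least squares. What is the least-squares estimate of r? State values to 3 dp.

Normal-equation sums: Σt^2·t^2 = 28835, Σt^2·t = 2807, Σt^2 = 299, Σt·t = 299, Σt = 23, Σ1 = 7.
For Aᵀv: Σt^2·v = -29800, Σt·v = -2918, Σv = -299.
AᵀA·[p, q, r]ᵀ = Aᵀv becomes [[28835, 2807, 299]; [2807, 299, 23]; [299, 23, 7]]·[p, q, r]ᵀ = [-29800, -2918, -299]ᵀ.
Row-reducing yields p = -119459/113736, q = -9769/113736, r = 11523/4739.

r = 2.432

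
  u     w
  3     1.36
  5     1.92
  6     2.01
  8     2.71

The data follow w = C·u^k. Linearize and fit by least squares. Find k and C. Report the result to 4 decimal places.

k = 0.6761, C = 0.6387

Linearized form: ln w = k·ln u + ln C. From the 4 transformed points,
Over the data: Σln u = 6.5793, Σ(ln u)² = 11.3317, Σln w = 2.6549, Σln u·ln w = 4.7117.
Normal system: [[11.3317, 6.5793]; [6.5793, 4]]·[k, ln C]ᵀ = [4.7117, 2.6549]ᵀ.
Δ = 11.3317·4 − (6.5793)² = 2.0403; k = (4.7117·4 − 6.5793·2.6549)/2.0403 = 0.67610, ln C = (11.3317·2.6549 − 6.5793·4.7117)/2.0403 = -0.44834, so C = exp(-0.44834) = 0.63869.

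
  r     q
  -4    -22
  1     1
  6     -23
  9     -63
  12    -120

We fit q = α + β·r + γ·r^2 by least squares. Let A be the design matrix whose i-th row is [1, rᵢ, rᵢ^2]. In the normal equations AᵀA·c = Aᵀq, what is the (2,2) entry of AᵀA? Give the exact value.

Row 2 ↔ basis r, column 2 ↔ basis r, so (AᵀA)_{2,2} = Σᵢ (r)·(r) = (-4)·(-4) + (1)·(1) + (6)·(6) + (9)·(9) + (12)·(12) = 278.

278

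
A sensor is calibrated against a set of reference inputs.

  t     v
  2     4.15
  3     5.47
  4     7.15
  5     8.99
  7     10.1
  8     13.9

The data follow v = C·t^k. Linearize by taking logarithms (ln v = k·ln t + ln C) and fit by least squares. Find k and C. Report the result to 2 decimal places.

k = 0.82, C = 2.29

With ln vᵢ as the transformed response and ln tᵢ as the regressor:
Σln t = 8.8128, Σ(ln t)² = 14.3101, Σln v = 12.2300, Σln t·ln v = 19.0876.
Normal system: [[14.3101, 8.8128]; [8.8128, 6]]·[k, ln C]ᵀ = [19.0876, 12.2300]ᵀ.
Solving (det = 8.1947): k = 0.82301, ln C = 0.82949, so C = exp(0.82949) = 2.29215.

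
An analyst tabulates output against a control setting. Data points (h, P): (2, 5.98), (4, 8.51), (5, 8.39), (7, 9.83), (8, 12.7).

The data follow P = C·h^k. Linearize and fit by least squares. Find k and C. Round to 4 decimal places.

Taking logs, ln P = k·ln h + ln C, so regress ln P on ln h.
Σln h = 7.7142, Σ(ln h)² = 13.1032, Σln P = 10.8837, Σln h·ln P = 17.3637.
Equations: 13.1032·k + 7.7142·ln C = 17.3637;  7.7142·k + 5·ln C = 10.8837.
Solving (det = 6.0066): k = 0.47597, ln C = 1.44240, so C = exp(1.44240) = 4.23082.

k = 0.4760, C = 4.2308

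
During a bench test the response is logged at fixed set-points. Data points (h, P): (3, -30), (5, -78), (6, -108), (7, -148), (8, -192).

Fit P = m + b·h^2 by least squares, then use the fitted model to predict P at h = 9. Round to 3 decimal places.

Sums needed: Σ1 = 5, Σh^2 = 183, Σh^2·h^2 = 8499.
Right-hand side: ΣP = -556, Σh^2·P = -25648.
Normal equations: [[5, 183]; [183, 8499]]·[m, b]ᵀ = [-556, -25648]ᵀ.
det = 5·8499 − 183² = 9006.
m = ((-556)·8499 − 183·(-25648))/9006 = -5310/1501; b = (5·(-25648) − 183·(-556))/9006 = -13246/4503.
At h = 9: P̂ = (-5310/1501)·(1) + (-13246/4503)·(81) = -362952/1501.

P̂ = -241.807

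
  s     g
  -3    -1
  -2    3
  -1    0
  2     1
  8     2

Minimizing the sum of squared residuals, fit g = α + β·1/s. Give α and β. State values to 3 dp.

α = 1.143, β = 0.593

The normal system XᵀX·[α, β]ᵀ = Xᵀg is [[5, -29/24]; [-29/24, 937/576]]·[α, β]ᵀ = [5, -5/12]ᵀ.
Eliminating β: (937/576)·(row 1) − (-29/24)·(row 2) gives (961/144)·α = (937/576)·5 − (-29/24)·(-5/12) = 1465/192, so α = 4395/3844.
Then β = ((-5/12) − (-29/24)·(4395/3844))/(937/576) = 570/961.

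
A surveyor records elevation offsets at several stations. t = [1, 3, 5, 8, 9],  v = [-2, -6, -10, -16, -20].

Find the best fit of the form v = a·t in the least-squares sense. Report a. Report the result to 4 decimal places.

The normal system MᵀM·[a]ᵀ = Mᵀv is [[180]]·[a]ᵀ = [-378]ᵀ.
a = (-378)/180 = -2.1.

a = -2.1000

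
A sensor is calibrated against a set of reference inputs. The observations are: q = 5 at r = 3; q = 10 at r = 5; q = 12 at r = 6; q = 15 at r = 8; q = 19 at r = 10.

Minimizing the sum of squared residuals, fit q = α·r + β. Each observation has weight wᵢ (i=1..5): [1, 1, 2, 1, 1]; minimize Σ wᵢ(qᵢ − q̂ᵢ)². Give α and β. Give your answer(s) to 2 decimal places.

α = 1.93, β = -0.07

Forming XᵀWX = [[270, 38]; [38, 6]] and XᵀWq = [519, 73]ᵀ gives XᵀWX·[α, β]ᵀ = XᵀWq.
Δ = 270·6 − 38² = 176.
α = (519·6 − 38·73)/176 = 85/44; β = (270·73 − 38·519)/176 = -3/44.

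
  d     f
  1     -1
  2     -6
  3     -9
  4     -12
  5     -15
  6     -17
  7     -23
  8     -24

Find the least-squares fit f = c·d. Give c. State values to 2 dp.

Forming MᵀM = [[204]] and Mᵀf = [-618]ᵀ gives MᵀM·[c]ᵀ = Mᵀf.
c = (-618)/204 = -3.02941.

c = -3.03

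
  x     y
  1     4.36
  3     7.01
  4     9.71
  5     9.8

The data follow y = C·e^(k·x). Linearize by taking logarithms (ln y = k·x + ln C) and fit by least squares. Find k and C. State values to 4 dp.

Linearized form: ln y = k·x + ln C. From the 4 transformed points,
AᵀA = [[51.0000, 13.0000]; [13.0000, 4]], rhs = [27.8190, 7.9753]ᵀ  (here Σx = 13.0000, Σ(x)² = 51.0000, Σln y = 7.9753, Σx·ln y = 27.8190).
Slope k = (n·Σx·ln y − Σx·Σln y)/(n·Σ(x)² − (Σx)²) = (4·27.8190 − 13.0000·7.9753)/35.0000 = 0.21704; ln C = (Σln y − k·Σx)/n = 1.28844, so C = exp(1.28844) = 3.62713.

k = 0.2170, C = 3.6271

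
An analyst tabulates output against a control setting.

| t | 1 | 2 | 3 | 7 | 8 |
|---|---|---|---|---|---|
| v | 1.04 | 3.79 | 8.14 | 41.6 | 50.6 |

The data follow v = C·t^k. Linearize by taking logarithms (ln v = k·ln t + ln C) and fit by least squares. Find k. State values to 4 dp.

Let Y = ln v. Fitting Y = k·ln t + ln C by least squares:
Σln t = 5.8171, Σ(ln t)² = 9.7980, Σln v = 11.1204, Σln t·ln v = 18.6413.
Equations: 9.7980·k + 5.8171·ln C = 18.6413;  5.8171·k + 5·ln C = 11.1204.
Solving (det = 15.1514): k = 1.88217, ln C = 0.03433.

k = 1.8822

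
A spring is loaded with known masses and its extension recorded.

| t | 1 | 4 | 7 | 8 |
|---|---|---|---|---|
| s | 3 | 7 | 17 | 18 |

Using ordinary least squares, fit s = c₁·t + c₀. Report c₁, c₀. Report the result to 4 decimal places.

With design matrix X, XᵀX = [[130, 20]; [20, 4]] and Xᵀs = [294, 45]ᵀ.
Δ = 130·4 − 20² = 120.
c₁ = (294·4 − 20·45)/120 = 23/10; c₀ = (130·45 − 20·294)/120 = -1/4.

c₁ = 2.3000, c₀ = -0.2500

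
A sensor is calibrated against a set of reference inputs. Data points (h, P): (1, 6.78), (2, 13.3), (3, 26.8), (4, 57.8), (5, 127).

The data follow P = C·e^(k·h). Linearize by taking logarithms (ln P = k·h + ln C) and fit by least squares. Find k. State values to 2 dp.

k = 0.73

Let Y = ln P. Fitting Y = k·h + ln C by least squares:
XᵀX = [[55.0000, 15.0000]; [15.0000, 5]], rhs = [57.4036, 16.6913]ᵀ  (here Σh = 15.0000, Σ(h)² = 55.0000, Σln P = 16.6913, Σh·ln P = 57.4036).
Δ = 55.0000·5 − (15.0000)² = 50.0000; k = (57.4036·5 − 15.0000·16.6913)/50.0000 = 0.73296, ln C = (55.0000·16.6913 − 15.0000·57.4036)/50.0000 = 1.13937.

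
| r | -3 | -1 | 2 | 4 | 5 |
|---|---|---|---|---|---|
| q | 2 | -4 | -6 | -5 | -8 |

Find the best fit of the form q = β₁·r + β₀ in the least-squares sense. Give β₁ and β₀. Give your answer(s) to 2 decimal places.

β₁ = -0.99, β₀ = -2.82

The normal system XᵀX·[β₁, β₀]ᵀ = Xᵀq is [[55, 7]; [7, 5]]·[β₁, β₀]ᵀ = [-74, -21]ᵀ.
Δ = 55·5 − 7² = 226.
β₁ = ((-74)·5 − 7·(-21))/226 = -223/226; β₀ = (55·(-21) − 7·(-74))/226 = -637/226.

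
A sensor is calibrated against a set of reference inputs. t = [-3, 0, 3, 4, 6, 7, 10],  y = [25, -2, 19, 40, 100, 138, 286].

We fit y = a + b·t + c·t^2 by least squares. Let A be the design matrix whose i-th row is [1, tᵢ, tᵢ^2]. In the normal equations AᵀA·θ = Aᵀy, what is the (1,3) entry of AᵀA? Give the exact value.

219

Row 1 ↔ basis 1, column 3 ↔ basis t^2, so (AᵀA)_{1,3} = Σᵢ t^2 = (1)·(9) + (1)·(0) + (1)·(9) + (1)·(16) + (1)·(36) + (1)·(49) + (1)·(100) = 219.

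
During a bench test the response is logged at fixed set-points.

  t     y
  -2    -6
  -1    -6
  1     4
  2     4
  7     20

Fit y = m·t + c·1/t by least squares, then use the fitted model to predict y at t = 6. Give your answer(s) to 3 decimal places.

ŷ = 16.726

Entries of XᵀX: Σt·t = 59, Σt·1/t = 5, Σ1/t·1/t = 247/98.
Moment sums: Σt·y = 170, Σ1/t·y = 125/7.
So XᵀX·[m, c]ᵀ = Xᵀy: [[59, 5]; [5, 247/98]]·[m, c]ᵀ = [170, 125/7]ᵀ.
Determinant 59·(247/98) − 5² = 12123/98.
m = (170·(247/98) − 5·(125/7))/(12123/98) = 11080/4041; c = (59·(125/7) − 5·170)/(12123/98) = 6650/4041.
At t = 6: ŷ = (11080/4041)·(6) + (6650/4041)·(1/6) = 202765/12123.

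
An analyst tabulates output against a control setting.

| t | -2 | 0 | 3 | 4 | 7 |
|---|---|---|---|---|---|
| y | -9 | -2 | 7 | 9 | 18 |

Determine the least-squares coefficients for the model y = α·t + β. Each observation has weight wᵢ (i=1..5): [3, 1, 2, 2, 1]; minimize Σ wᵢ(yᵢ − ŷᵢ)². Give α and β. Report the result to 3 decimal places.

Sums needed: Σwᵢ·t·t = 111, Σwᵢ·t = 15, Σwᵢ·1 = 9.
For AᵀWy: Σwᵢ·t·y = 294, Σwᵢ·y = 21.
Normal equations: [[111, 15]; [15, 9]]·[α, β]ᵀ = [294, 21]ᵀ.
Eliminating β: 9·(row 1) − 15·(row 2) gives 774·α = 9·294 − 15·21 = 2331, so α = 259/86.
Then β = (21 − 15·(259/86))/9 = -231/86.

α = 3.012, β = -2.686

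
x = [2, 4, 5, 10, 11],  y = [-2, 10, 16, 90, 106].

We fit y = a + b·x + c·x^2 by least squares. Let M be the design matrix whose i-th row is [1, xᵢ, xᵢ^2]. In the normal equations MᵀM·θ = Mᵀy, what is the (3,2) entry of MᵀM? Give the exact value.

2528

Row 3 ↔ basis x^2, column 2 ↔ basis x, so (MᵀM)_{3,2} = Σᵢ (x^2)·(x) = (4)·(2) + (16)·(4) + (25)·(5) + (100)·(10) + (121)·(11) = 2528.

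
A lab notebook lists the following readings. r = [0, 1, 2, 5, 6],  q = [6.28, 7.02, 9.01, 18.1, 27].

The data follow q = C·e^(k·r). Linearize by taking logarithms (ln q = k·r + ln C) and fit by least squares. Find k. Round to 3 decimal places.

k = 0.243

Linearized form: ln q = k·r + ln C. From the 5 transformed points,
Over the data: Σr = 14.0000, Σ(r)² = 66.0000, Σln q = 12.1762, Σr·ln q = 40.6000.
Normal system: [[66.0000, 14.0000]; [14.0000, 5]]·[k, ln C]ᵀ = [40.6000, 12.1762]ᵀ.
Slope k = (n·Σr·ln q − Σr·Σln q)/(n·Σ(r)² − (Σr)²) = (5·40.6000 − 14.0000·12.1762)/134.0000 = 0.24278; ln C = (Σln q − k·Σr)/n = 1.75545.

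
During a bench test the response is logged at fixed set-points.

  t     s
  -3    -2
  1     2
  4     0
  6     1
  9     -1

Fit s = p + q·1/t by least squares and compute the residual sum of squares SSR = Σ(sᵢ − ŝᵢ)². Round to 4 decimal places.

SSR = 2.0180

Sums needed: Σ1 = 5, Σ1/t = 43/36, Σ1/t·1/t = 1573/1296.
And Σs = 0, Σ1/t·s = 49/18.
det = 5·(1573/1296) − (43/36)² = 376/81.
p = (0·(1573/1296) − (43/36)·(49/18))/(376/81) = -2107/3008; q = (5·(49/18) − (43/36)·0)/(376/81) = 2205/752.
Residuals: -969/3008, -697/3008, -49/1504, 3645/3008, -1881/3008; SSR = 3035/1504.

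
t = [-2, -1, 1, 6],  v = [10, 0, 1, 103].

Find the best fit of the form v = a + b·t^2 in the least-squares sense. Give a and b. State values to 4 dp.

a = -2.1942, b = 2.9233

Compute the Gram sums: Σ1 = 4, Σt^2 = 42, Σt^2·t^2 = 1314.
And Σv = 114, Σt^2·v = 3749.
Normal equations: [[4, 42]; [42, 1314]]·[a, b]ᵀ = [114, 3749]ᵀ.
Determinant 4·1314 − 42² = 3492.
a = (114·1314 − 42·3749)/3492 = -1277/582; b = (4·3749 − 42·114)/3492 = 2552/873.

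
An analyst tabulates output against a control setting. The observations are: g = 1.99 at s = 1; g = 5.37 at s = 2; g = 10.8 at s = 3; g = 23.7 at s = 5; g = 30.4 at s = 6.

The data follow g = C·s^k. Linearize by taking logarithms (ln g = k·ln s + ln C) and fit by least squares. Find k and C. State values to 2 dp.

k = 1.54, C = 1.95

With ln gᵢ as the transformed response and ln sᵢ as the regressor:
Over the data: Σln s = 5.1930, Σ(ln s)² = 7.4881, Σln g = 11.3284, Σln s·ln g = 14.9918.
Normal system: [[7.4881, 5.1930]; [5.1930, 5]]·[k, ln C]ᵀ = [14.9918, 11.3284]ᵀ.
Δ = 7.4881·5 − (5.1930)² = 10.4737; k = (14.9918·5 − 5.1930·11.3284)/10.4737 = 1.54012, ln C = (7.4881·11.3284 − 5.1930·14.9918)/10.4737 = 0.66613, so C = exp(0.66613) = 1.94668.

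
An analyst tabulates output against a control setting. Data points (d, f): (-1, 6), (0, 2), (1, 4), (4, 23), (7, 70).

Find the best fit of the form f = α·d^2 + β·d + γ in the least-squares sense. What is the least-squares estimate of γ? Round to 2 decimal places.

γ = 2.98

Sums needed: Σd^2·d^2 = 2659, Σd^2·d = 407, Σd^2 = 67, Σd·d = 67, Σd = 11, Σ1 = 5.
Right-hand side: Σd^2·f = 3808, Σd·f = 580, Σf = 105.
Normal equations: [[2659, 407, 67]; [407, 67, 11]; [67, 11, 5]]·[α, β, γ]ᵀ = [3808, 580, 105]ᵀ.
Inverting the 3×3 Gram matrix, [α, β, γ]ᵀ = [15203/9984, -10801/9984, 4951/1664]ᵀ.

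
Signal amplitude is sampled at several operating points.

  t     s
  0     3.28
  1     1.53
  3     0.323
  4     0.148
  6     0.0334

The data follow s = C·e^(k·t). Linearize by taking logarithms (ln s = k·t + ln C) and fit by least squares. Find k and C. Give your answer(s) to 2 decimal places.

Linearized form: ln s = k·t + ln C. From the 5 transformed points,
Σt = 14.0000, Σ(t)² = 62.0000, Σln s = -4.8267, Σt·ln s = -31.0024.
Equations: 62.0000·k + 14.0000·ln C = -31.0024;  14.0000·k + 5·ln C = -4.8267.
Slope k = (n·Σt·ln s − Σt·Σln s)/(n·Σ(t)² − (Σt)²) = (5·-31.0024 − 14.0000·-4.8267)/114.0000 = -0.76700; ln C = (Σln s − k·Σt)/n = 1.18225, so C = exp(1.18225) = 3.26170.

k = -0.77, C = 3.26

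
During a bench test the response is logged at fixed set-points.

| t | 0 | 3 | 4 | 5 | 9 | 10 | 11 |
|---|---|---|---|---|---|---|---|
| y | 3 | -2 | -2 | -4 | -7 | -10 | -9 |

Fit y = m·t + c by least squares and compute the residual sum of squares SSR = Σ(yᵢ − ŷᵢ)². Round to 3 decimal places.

SSR = 4.714

With design matrix A, AᵀA = [[352, 42]; [42, 7]] and Aᵀy = [-296, -31]ᵀ.
Determinant 352·7 − 42² = 700.
m = ((-296)·7 − 42·(-31))/700 = -11/10; c = (352·(-31) − 42·(-296))/700 = 76/35.
Residuals: 29/35, -61/70, 8/35, -47/70, 51/70, -41/35, 13/14; SSR = 33/7.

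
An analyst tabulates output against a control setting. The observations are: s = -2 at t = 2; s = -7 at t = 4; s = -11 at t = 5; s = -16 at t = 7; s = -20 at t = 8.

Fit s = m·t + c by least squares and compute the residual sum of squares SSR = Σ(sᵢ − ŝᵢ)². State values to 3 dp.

SSR = 1.184

Entries of XᵀX: Σt·t = 158, Σt = 26, Σ1 = 5.
Right-hand side: Σt·s = -359, Σs = -56.
So XᵀX·[m, c]ᵀ = Xᵀs: [[158, 26]; [26, 5]]·[m, c]ᵀ = [-359, -56]ᵀ.
Eliminating c: 5·(row 1) − 26·(row 2) gives 114·m = 5·(-359) − 26·(-56) = -339, so m = -113/38.
Then c = ((-56) − 26·(-113/38))/5 = 81/19.
Residuals: -6/19, 12/19, -15/38, 21/38, -9/19; SSR = 45/38.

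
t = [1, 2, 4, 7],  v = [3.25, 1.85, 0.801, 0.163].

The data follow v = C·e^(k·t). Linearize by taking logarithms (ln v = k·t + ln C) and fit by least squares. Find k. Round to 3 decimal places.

Taking logs, ln v = k·t + ln C, so regress ln v on t.
Σt = 14.0000, Σ(t)² = 70.0000, Σln v = -0.2421, Σt·ln v = -11.1766.
Equations: 70.0000·k + 14.0000·ln C = -11.1766;  14.0000·k + 4·ln C = -0.2421.
Slope k = (n·Σt·ln v − Σt·Σln v)/(n·Σ(t)² − (Σt)²) = (4·-11.1766 − 14.0000·-0.2421)/84.0000 = -0.49188; ln C = (Σln v − k·Σt)/n = 1.66105.

k = -0.492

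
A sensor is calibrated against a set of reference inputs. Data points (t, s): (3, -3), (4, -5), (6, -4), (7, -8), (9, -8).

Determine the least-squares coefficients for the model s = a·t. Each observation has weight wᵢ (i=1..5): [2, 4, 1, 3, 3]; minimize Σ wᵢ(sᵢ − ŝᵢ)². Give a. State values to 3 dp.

Compute the Gram sums: Σwᵢ·t·t = 508.
Moment sums: Σwᵢ·t·s = -506.
So MᵀWM·[a]ᵀ = MᵀWs: [[508]]·[a]ᵀ = [-506]ᵀ.
Hence a = -506 / 508 ≈ -0.996063.

a = -0.996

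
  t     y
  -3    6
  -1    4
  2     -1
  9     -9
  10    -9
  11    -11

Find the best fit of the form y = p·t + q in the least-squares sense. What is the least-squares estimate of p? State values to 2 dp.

p = -1.20

The normal equations are: 316·p + 28·q = -316;  28·p + 6·q = -20.
(Σt·t = 316, Σt = 28, Σ1 = 6, Σt·y = -316, Σy = -20.)
Δ = 316·6 − 28² = 1112.
p = ((-316)·6 − 28·(-20))/1112 = -167/139; q = (316·(-20) − 28·(-316))/1112 = 316/139.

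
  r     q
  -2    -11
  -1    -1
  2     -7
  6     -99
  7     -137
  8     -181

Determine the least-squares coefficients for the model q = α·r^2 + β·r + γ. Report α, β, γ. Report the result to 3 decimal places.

Compute the Gram sums: Σr^2·r^2 = 7826, Σr^2·r = 1070, Σr^2 = 158, Σr·r = 158, Σr = 20, Σ1 = 6.
Right-hand side: Σr^2·q = -21934, Σr·q = -2992, Σq = -436.
XᵀX·[α, β, γ]ᵀ = Xᵀq becomes [[7826, 1070, 158]; [1070, 158, 20]; [158, 20, 6]]·[α, β, γ]ᵀ = [-21934, -2992, -436]ᵀ.
Solving the 3×3 system (Gaussian elimination) gives α = -3, β = 1, γ = 3.

α = -3.000, β = 1.000, γ = 3.000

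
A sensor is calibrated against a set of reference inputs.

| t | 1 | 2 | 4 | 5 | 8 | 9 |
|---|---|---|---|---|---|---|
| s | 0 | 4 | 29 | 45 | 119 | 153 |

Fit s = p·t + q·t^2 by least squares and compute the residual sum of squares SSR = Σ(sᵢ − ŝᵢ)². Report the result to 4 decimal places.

SSR = 6.4123

Forming XᵀX = [[191, 1439]; [1439, 11555]] and Xᵀs = [2678, 21614]ᵀ gives XᵀX·[p, q]ᵀ = Xᵀs.
Determinant 191·11555 − 1439² = 136284.
p = (2678·11555 − 1439·21614)/136284 = -13188/11357; q = (191·21614 − 1439·2678)/136284 = 22886/11357.
Residuals: -9698/11357, -19740/11357, 15929/11357, 4855/11357, -7717/11357, 2547/11357; SSR = 72824/11357.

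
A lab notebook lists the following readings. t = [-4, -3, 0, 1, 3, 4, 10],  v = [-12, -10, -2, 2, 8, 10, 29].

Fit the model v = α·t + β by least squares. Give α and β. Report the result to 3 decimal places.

Setting ∂/∂α … = 0 gives: 151·α + 11·β = 434;  11·α + 7·β = 25.
Eliminating β: 7·(row 1) − 11·(row 2) gives 936·α = 7·434 − 11·25 = 2763, so α = 307/104.
Then β = (25 − 11·(307/104))/7 = -111/104.

α = 2.952, β = -1.067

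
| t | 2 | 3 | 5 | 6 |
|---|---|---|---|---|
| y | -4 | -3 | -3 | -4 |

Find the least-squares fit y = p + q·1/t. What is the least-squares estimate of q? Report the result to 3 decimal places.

Setting ∂/∂p … = 0 gives: 4·p + (6/5)·q = -14;  (6/5)·p + (193/450)·q = -64/15.
det = 4·(193/450) − (6/5)² = 62/225.
p = ((-14)·(193/450) − (6/5)·(-64/15))/(62/225) = -199/62; q = (4·(-64/15) − (6/5)·(-14))/(62/225) = -30/31.

q = -0.968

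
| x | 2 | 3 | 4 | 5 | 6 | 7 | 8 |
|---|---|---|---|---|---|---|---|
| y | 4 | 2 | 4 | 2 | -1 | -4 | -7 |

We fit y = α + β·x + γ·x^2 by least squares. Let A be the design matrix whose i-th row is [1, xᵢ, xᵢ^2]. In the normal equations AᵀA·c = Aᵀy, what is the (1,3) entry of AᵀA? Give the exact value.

Row 1 ↔ basis 1, column 3 ↔ basis x^2, so (AᵀA)_{1,3} = Σᵢ x^2 = (1)·(4) + (1)·(9) + (1)·(16) + (1)·(25) + (1)·(36) + (1)·(49) + (1)·(64) = 203.

203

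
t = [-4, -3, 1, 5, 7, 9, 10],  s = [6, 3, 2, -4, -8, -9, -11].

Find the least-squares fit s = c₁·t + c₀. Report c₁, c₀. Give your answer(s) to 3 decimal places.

c₁ = -1.163, c₀ = 1.154

MᵀM·[c₁, c₀]ᵀ = Mᵀs reads: 281·c₁ + 25·c₀ = -298;  25·c₁ + 7·c₀ = -21.
(Σt·t = 281, Σt = 25, Σ1 = 7, Σt·s = -298, Σs = -21.)
Eliminating c₀: 7·(row 1) − 25·(row 2) gives 1342·c₁ = 7·(-298) − 25·(-21) = -1561, so c₁ = -1561/1342.
Then c₀ = ((-21) − 25·(-1561/1342))/7 = 1549/1342.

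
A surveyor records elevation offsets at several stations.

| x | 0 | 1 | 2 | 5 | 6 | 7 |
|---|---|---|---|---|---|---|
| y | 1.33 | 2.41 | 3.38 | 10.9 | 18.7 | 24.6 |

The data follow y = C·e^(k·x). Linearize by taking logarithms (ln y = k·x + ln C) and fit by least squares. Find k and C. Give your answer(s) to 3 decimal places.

Taking logs, ln y = k·x + ln C, so regress ln y on x.
Σx = 21.0000, Σ(x)² = 115.0000, Σln y = 10.9027, Σx·ln y = 55.2496.
Equations: 115.0000·k + 21.0000·ln C = 55.2496;  21.0000·k + 6·ln C = 10.9027.
Solving (det = 249.0000): k = 0.41181, ln C = 0.37579, so C = exp(0.37579) = 1.45614.

k = 0.412, C = 1.456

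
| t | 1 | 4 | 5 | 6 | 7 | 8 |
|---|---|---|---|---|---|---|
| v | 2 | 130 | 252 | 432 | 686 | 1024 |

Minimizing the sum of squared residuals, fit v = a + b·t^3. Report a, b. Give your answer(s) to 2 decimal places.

Setting ∂/∂a … = 0 gives: 6·a + 1261·b = 2526;  1261·a + 446171·b = 892720.
(Σ1 = 6, Σt^3 = 1261, Σt^3·t^3 = 446171, Σv = 2526, Σt^3·v = 892720.)
Eliminating b: 446171·(row 1) − 1261·(row 2) gives 1086905·a = 446171·2526 − 1261·892720 = 1308026, so a = 1308026/1086905.
Then b = (892720 − 1261·(1308026/1086905))/446171 = 2171034/1086905.

a = 1.20, b = 2.00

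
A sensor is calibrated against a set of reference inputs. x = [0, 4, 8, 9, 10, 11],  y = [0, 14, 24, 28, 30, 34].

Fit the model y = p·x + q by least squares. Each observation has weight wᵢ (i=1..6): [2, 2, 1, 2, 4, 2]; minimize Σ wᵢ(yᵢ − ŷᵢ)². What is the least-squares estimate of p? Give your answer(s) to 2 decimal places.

Compute the Gram sums: Σwᵢ·x·x = 900, Σwᵢ·x = 96, Σwᵢ·1 = 13.
Right-hand side: Σwᵢ·x·y = 2756, Σwᵢ·y = 296.
AᵀWA·[p, q]ᵀ = AᵀWy becomes [[900, 96]; [96, 13]]·[p, q]ᵀ = [2756, 296]ᵀ.
Δ = 900·13 − 96² = 2484.
p = (2756·13 − 96·296)/2484 = 1853/621; q = (900·296 − 96·2756)/2484 = 152/207.

p = 2.98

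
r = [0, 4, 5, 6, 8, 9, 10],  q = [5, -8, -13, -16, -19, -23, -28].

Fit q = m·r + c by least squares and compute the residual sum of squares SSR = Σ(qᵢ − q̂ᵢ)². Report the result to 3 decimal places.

Setting ∂/∂m … = 0 gives: 322·m + 42·c = -832;  42·m + 7·c = -102.
Eliminating c: 7·(row 1) − 42·(row 2) gives 490·m = 7·(-832) − 42·(-102) = -1540, so m = -22/7.
Then c = ((-102) − 42·(-22/7))/7 = 30/7.
Residuals: 5/7, 2/7, -11/7, -10/7, 13/7, 1, -6/7; SSR = 72/7.

SSR = 10.286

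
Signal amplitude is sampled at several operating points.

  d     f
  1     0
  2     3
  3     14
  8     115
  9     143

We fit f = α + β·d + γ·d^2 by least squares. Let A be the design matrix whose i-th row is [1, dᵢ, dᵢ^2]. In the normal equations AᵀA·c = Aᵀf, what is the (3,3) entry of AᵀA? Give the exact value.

Row 3 ↔ basis d^2, column 3 ↔ basis d^2, so (AᵀA)_{3,3} = Σᵢ (d^2)·(d^2) = (1)·(1) + (4)·(4) + (9)·(9) + (64)·(64) + (81)·(81) = 10755.

10755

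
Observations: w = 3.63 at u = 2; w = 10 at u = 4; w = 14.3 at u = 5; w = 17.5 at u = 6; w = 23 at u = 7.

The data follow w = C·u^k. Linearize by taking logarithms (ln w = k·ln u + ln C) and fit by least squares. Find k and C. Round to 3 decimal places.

With ln wᵢ as the transformed response and ln uᵢ as the regressor:
XᵀX = [[11.9895, 7.4265]; [7.4265, 5]], rhs = [19.5970, 12.2498]ᵀ  (here Σln u = 7.4265, Σ(ln u)² = 11.9895, Σln w = 12.2498, Σln u·ln w = 19.5970).
Slope k = (n·Σln u·ln w − Σln u·Σln w)/(n·Σ(ln u)² − (Σln u)²) = (5·19.5970 − 7.4265·12.2498)/4.7940 = 1.46253; ln C = (Σln w − k·Σln u)/n = 0.27765, so C = exp(0.27765) = 1.32002.

k = 1.463, C = 1.320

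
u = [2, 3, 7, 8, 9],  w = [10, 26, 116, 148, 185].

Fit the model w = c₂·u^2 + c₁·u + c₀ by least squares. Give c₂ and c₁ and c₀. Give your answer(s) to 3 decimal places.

c₂ = 1.837, c₁ = 4.572, c₀ = -5.570

Setting ∂/∂c₂ … = 0 gives: 13155·c₂ + 1619·c₁ + 207·c₀ = 30415;  1619·c₂ + 207·c₁ + 29·c₀ = 3759;  207·c₂ + 29·c₁ + 5·c₀ = 485.
Row-reducing yields c₂ = 6538/3559, c₁ = 16271/3559, c₀ = -19822/3559.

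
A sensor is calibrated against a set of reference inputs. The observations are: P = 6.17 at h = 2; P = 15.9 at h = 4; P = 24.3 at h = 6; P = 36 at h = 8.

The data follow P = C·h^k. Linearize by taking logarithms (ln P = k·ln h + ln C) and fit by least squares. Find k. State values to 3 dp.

Taking logs, ln P = k·ln h + ln C, so regress ln P on ln h.
Σln h = 5.9506, Σ(ln h)² = 9.9367, Σln P = 11.3600, Σln h·ln P = 18.2645.
Equations: 9.9367·k + 5.9506·ln C = 18.2645;  5.9506·k + 4·ln C = 11.3600.
Solving (det = 4.3368): k = 1.25870, ln C = 0.96749.

k = 1.259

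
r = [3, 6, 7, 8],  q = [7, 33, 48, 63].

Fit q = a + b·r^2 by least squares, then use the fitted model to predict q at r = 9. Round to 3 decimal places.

q̂ = 80.203

Compute the Gram sums: Σ1 = 4, Σr^2 = 158, Σr^2·r^2 = 7874.
For Xᵀq: Σq = 151, Σr^2·q = 7635.
XᵀX·[a, b]ᵀ = Xᵀq becomes [[4, 158]; [158, 7874]]·[a, b]ᵀ = [151, 7635]ᵀ.
det = 4·7874 − 158² = 6532.
a = (151·7874 − 158·7635)/6532 = -4339/1633; b = (4·7635 − 158·151)/6532 = 3341/3266.
At r = 9: q̂ = (-4339/1633)·(1) + (3341/3266)·(81) = 261943/3266.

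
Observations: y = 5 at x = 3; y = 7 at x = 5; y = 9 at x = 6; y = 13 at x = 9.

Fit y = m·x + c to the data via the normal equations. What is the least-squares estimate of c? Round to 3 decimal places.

c = 0.680

AᵀA·[m, c]ᵀ = Aᵀy reads: 151·m + 23·c = 221;  23·m + 4·c = 34.
det = 151·4 − 23² = 75.
m = (221·4 − 23·34)/75 = 34/25; c = (151·34 − 23·221)/75 = 17/25.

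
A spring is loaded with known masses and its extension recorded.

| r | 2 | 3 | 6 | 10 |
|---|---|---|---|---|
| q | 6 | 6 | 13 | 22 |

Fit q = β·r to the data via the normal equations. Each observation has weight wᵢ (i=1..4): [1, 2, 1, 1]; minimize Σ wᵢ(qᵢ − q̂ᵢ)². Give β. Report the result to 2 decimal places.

β = 2.19

The normal system AᵀWA·[β]ᵀ = AᵀWq is [[158]]·[β]ᵀ = [346]ᵀ.
β = 346/158 = 2.18987.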